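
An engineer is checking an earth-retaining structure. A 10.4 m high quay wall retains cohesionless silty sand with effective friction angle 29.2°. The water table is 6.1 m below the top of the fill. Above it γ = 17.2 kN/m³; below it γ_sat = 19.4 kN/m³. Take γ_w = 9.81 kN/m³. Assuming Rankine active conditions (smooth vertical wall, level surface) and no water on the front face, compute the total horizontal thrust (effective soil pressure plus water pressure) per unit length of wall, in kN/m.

387 kN/m

K_a = tan²(45° − φ/2) = 0.3442.
γ' = 19.4 − 9.81 = 9.590 kN/m³. Depth below WT = 4.3 m.
σ'_h at WT = K_a γ d_w = 36.11 kPa; at base = 36.11 + K_a γ' × 4.3 = 50.31 kPa.
P₁ (0–6.1 m) = ½×36.11×6.1 = 110.2. P₂ (6.1–10.4 m) = ½(36.11+50.31)×4.3 = 185.8.
P_w = ½ γ_w h₂² = 0.5×9.81×4.3² = 90.69. Total = 110.2+185.8+90.69 = 386.7 kN/m.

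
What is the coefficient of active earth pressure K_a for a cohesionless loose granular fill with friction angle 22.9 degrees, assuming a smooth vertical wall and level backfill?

0.440

K_a = (1 − sin φ)/(1 + sin φ) = (1 − sin 22.9°)/(1 + sin 22.9°) = 0.4398.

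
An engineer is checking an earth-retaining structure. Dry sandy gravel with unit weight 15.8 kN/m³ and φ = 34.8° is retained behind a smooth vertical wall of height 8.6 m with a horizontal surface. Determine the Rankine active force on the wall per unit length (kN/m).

160 kN/m

K_a = tan²(45° − φ/2) = 0.2733.
P_a = ½ K_a γ H² = 0.5 × 0.2733 × 15.8 × 8.6² = 159.7 kN/m.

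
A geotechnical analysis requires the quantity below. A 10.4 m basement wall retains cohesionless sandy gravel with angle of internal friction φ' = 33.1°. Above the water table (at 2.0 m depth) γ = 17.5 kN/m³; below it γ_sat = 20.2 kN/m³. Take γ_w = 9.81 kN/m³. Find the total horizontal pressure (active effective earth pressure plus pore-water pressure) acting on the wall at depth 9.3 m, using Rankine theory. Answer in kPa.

K_a = (1 − sin φ)/(1 + sin φ) = 0.2936.
γ' = 20.2 − 9.81 = 10.39 kN/m³.
Effective vertical stress at 9.3 m: σ'_v = 17.5×2.0 + 10.39×7.30 = 110.8 kPa.
σ'_h = K_a σ'_v = 0.2936 × 110.8 = 32.54 kPa; u = γ_w × 7.30 = 71.61 kPa.
Total σ_h = 32.54 + 71.61 = 104.2 kPa.

104 kPa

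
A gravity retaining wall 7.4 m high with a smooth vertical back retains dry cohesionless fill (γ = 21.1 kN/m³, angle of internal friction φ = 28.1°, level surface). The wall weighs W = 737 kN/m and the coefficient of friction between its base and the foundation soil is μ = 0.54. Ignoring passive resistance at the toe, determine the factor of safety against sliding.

1.92

K_a = tan²(45° − 28.1°/2) = 0.3596.
P_a = ½K_aγH² = 0.5×0.3596×21.1×7.4² = 207.8 kN/m, acting at H/3 = 2.467 m above the base.
FS_sliding = μW / P_a = 0.54×737 / 207.8 = 1.916.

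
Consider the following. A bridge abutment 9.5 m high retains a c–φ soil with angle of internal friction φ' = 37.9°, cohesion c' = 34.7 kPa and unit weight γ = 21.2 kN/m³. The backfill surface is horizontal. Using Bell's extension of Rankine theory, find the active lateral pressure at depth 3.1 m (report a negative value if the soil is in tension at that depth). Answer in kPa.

-18.2 kPa

K_a = (1 − sin φ)/(1 + sin φ) = 0.2389.
σ_a = K_a γ z − 2c√K_a = 0.2389×21.2×3.1 − 2×34.7×0.4888 = -18.22 kPa.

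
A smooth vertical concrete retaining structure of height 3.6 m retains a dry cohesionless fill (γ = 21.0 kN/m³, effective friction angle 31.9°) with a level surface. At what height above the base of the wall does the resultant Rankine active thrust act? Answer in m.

1.20 m

K_a = 0.3085.
The pressure distribution is triangular, so the resultant acts at H/3 above the base = 3.6/3 = 1.200 m.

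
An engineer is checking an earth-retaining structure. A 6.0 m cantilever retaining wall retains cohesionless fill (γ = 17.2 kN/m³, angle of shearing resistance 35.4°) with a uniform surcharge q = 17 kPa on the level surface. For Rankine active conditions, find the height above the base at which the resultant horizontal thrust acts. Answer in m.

2.25 m

K_a = 0.2664.
Triangular part P₁ = ½K_aγH² = 82.48 at H/3 = 2.000 m; rectangular part P₂ = K_a q H = 27.17 at H/2 = 3.000 m.
ȳ = (P₁·2.000 + P₂·3.000)/(P₁+P₂) = 2.248 m.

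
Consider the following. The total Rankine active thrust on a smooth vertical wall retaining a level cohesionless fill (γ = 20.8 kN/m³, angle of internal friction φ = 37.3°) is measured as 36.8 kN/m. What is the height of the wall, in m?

K_a = 0.2453. P_a = ½ K_a γ H² ⇒ H = √(2P_a/(K_a γ)).
H = √(2×36.8/(0.2453×20.8)) = 3.798 m.

3.80 m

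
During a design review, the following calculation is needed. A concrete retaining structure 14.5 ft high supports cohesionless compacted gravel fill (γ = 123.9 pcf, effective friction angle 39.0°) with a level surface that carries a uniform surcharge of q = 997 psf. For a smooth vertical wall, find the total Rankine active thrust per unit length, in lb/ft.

K_a = tan²(45° − φ/2) = 0.2275.
Soil triangle: ½ K_a γ H² = 0.5×0.2275×123.9×14.5² = 2963 lb/ft.
Surcharge rectangle: K_a q H = 0.2275×997×14.5 = 3289 lb/ft.
Total = 2963 + 3289 = 6252 lb/ft.

6250 lb/ft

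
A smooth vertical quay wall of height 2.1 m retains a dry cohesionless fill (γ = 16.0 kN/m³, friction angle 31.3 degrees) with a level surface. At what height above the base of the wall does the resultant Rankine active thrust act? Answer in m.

0.700 m

K_a = 0.3162.
The pressure distribution is triangular, so the resultant acts at H/3 above the base = 2.1/3 = 0.7000 m.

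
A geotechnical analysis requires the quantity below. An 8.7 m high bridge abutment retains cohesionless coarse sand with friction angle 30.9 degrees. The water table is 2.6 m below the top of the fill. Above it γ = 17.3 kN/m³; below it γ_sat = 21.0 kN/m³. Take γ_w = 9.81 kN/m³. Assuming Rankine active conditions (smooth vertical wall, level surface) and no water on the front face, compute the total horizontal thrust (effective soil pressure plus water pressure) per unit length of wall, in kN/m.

356 kN/m

K_a = tan²(45° − φ/2) = 0.3214.
γ' = 21.0 − 9.81 = 11.19 kN/m³. Depth below WT = 6.1 m.
σ'_h at WT = K_a γ d_w = 14.46 kPa; at base = 14.46 + K_a γ' × 6.1 = 36.40 kPa.
P₁ (0–2.6 m) = ½×14.46×2.6 = 18.79. P₂ (2.6–8.7 m) = ½(14.46+36.40)×6.1 = 155.1.
P_w = ½ γ_w h₂² = 0.5×9.81×6.1² = 182.5. Total = 18.79+155.1+182.5 = 356.4 kN/m.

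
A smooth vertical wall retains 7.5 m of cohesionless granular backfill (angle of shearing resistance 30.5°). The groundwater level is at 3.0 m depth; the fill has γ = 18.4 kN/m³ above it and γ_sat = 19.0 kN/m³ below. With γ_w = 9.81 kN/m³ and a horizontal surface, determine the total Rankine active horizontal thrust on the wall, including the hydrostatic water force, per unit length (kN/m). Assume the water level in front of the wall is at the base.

238 kN/m

K_a = tan²(45° − φ/2) = 0.3267.
γ' = 19.0 − 9.81 = 9.190 kN/m³. Depth below WT = 4.5 m.
σ'_h at WT = K_a γ d_w = 18.03 kPa; at base = 18.03 + K_a γ' × 4.5 = 31.54 kPa.
P₁ (0–3.0 m) = ½×18.03×3.0 = 27.05. P₂ (3.0–7.5 m) = ½(18.03+31.54)×4.5 = 111.5.
P_w = ½ γ_w h₂² = 0.5×9.81×4.5² = 99.33. Total = 27.05+111.5+99.33 = 237.9 kN/m.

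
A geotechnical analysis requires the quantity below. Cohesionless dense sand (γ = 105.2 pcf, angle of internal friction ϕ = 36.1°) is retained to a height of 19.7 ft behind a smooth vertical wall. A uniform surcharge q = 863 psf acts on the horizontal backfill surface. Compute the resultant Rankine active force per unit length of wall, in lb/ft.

K_a = tan²(45° − φ/2) = 0.2585.
Soil triangle: ½ K_a γ H² = 0.5×0.2585×105.2×19.7² = 5277 lb/ft.
Surcharge rectangle: K_a q H = 0.2585×863×19.7 = 4395 lb/ft.
Total = 5277 + 4395 = 9672 lb/ft.

9670 lb/ft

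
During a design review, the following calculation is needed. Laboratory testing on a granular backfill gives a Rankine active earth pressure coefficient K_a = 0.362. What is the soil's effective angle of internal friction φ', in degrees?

K_a = tan²(45° − φ/2) ⇒ 45° − φ/2 = arctan(√0.362) = 31.03°.
φ = 2(45° − 31.03°) = 27.93°.

27.9°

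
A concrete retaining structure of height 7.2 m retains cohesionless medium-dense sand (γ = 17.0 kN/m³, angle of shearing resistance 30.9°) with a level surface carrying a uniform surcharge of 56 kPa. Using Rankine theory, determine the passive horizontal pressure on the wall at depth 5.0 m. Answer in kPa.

439 kPa

K_p = (1 + sin φ)/(1 − sin φ) = 3.111.
σ_v = γz + q = 17.0 × 5.0 + 56 = 141.0 kPa.
σ_h = K_p σ_v = 3.111 × 141.0 = 438.7 kPa.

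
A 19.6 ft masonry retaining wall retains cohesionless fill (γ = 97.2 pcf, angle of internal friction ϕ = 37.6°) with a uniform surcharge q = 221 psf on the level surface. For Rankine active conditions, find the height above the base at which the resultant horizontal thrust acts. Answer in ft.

7.15 ft

K_a = 0.2421.
Triangular part P₁ = ½K_aγH² = 4520 at H/3 = 6.533 ft; rectangular part P₂ = K_a q H = 1049 at H/2 = 9.800 ft.
ȳ = (P₁·6.533 + P₂·9.800)/(P₁+P₂) = 7.148 ft.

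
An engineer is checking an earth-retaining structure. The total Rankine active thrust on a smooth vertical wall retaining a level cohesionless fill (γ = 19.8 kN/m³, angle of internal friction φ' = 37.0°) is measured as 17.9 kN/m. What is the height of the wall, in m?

2.70 m

K_a = 0.2486. P_a = ½ K_a γ H² ⇒ H = √(2P_a/(K_a γ)).
H = √(2×17.9/(0.2486×19.8)) = 2.697 m.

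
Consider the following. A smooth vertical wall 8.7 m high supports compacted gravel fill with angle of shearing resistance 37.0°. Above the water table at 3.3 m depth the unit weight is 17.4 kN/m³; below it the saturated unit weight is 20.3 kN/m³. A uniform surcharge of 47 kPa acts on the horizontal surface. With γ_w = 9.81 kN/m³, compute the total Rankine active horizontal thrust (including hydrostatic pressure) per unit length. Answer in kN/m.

K_a = tan²(45° − φ/2) = 0.2486.
γ' = 20.3 − 9.81 = 10.49 kN/m³. h₂ = H − d_w = 5.4 m.
σ'_h: at surface K_a·q = 11.68; at WT K_a(q+γd_w) = 25.96; at base K_a(q+γd_w+γ'h₂) = 40.04 kPa.
P₁ = ½(11.68+25.96)×3.3 = 62.11; P₂ = ½(25.96+40.04)×5.4 = 178.2; P_w = ½γ_w h₂² = 143.0.
Total = 62.11+178.2+143.0 = 383.3 kN/m.

383 kN/m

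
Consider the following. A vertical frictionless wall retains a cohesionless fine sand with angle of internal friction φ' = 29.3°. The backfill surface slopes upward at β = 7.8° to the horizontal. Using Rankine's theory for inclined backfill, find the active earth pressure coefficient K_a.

0.353

K_a = cos β · (cos β − √(cos²β − cos²φ)) / (cos β + √(cos²β − cos²φ)).
cos β = 0.9907, cos φ = 0.8721, √(cos²β − cos²φ) = 0.4702.
K_a = 0.9907 × (0.9907 − 0.4702)/(0.9907 + 0.4702) = 0.3530.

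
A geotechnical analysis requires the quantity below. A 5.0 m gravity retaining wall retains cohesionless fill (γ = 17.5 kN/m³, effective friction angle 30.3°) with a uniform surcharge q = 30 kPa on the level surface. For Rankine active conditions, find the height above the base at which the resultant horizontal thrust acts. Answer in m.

K_a = 0.3293.
Triangular part P₁ = ½K_aγH² = 72.04 at H/3 = 1.667 m; rectangular part P₂ = K_a q H = 49.40 at H/2 = 2.500 m.
ȳ = (P₁·1.667 + P₂·2.500)/(P₁+P₂) = 2.006 m.

2.01 m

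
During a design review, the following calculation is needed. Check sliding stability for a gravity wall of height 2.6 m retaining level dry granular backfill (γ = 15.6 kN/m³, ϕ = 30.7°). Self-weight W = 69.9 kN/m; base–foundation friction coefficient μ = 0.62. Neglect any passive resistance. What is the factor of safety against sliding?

2.54

K_a = tan²(45° − 30.7°/2) = 0.3240.
P_a = ½K_aγH² = 0.5×0.3240×15.6×2.6² = 17.09 kN/m, acting at H/3 = 0.8667 m above the base.
FS_sliding = μW / P_a = 0.62×69.9 / 17.09 = 2.537.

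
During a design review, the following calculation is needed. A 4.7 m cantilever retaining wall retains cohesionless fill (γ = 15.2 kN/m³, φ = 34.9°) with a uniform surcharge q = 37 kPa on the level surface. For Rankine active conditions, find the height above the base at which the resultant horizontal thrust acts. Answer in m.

1.97 m

K_a = 0.2721.
Triangular part P₁ = ½K_aγH² = 45.69 at H/3 = 1.567 m; rectangular part P₂ = K_a q H = 47.33 at H/2 = 2.350 m.
ȳ = (P₁·1.567 + P₂·2.350)/(P₁+P₂) = 1.965 m.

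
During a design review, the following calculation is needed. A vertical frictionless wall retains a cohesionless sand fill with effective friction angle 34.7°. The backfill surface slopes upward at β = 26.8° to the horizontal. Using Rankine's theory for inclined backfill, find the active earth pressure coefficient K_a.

0.392

K_a = cos β · (cos β − √(cos²β − cos²φ)) / (cos β + √(cos²β − cos²φ)).
cos β = 0.8926, cos φ = 0.8221, √(cos²β − cos²φ) = 0.3475.
K_a = 0.8926 × (0.8926 − 0.3475)/(0.8926 + 0.3475) = 0.3923.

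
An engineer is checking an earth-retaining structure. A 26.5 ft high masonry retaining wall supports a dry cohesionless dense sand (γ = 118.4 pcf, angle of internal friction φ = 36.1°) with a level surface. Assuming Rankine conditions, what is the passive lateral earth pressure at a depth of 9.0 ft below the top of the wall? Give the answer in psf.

K_p = (1 + sin φ)/(1 − sin φ) = 3.869.
σ_h = K_p γ z = 3.869 × 118.4 × 9.0 = 4122 psf.

4120 psf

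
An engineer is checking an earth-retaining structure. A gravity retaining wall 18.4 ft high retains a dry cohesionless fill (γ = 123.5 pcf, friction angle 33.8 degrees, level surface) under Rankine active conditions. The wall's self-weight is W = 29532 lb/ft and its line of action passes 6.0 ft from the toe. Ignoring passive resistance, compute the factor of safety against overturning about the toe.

4.85

K_a = tan²(45° − 33.8°/2) = 0.2851.
P_a = ½K_aγH² = 0.5×0.2851×123.5×18.4² = 5960 lb/ft, acting at H/3 = 6.133 ft above the base.
Overturning moment M_o = P_a × H/3 = 5960 × 6.133 = 36560.
Resisting moment M_r = W × 6.0 = 29532 × 6.0 = 177200.
FS_overturning = M_r/M_o = 177200/36560 = 4.847.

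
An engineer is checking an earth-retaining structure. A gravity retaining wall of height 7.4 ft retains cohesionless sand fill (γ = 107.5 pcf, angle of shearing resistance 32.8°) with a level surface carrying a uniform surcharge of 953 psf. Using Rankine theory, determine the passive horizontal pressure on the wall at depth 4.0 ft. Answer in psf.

4650 psf

K_p = (1 + sin φ)/(1 − sin φ) = 3.364.
σ_v = γz + q = 107.5 × 4.0 + 953 = 1383 psf.
σ_h = K_p σ_v = 3.364 × 1383 = 4652 psf.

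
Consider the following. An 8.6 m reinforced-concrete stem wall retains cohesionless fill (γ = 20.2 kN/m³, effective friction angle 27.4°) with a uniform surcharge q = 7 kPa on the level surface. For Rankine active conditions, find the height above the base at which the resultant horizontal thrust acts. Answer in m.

2.97 m

K_a = 0.3697.
Triangular part P₁ = ½K_aγH² = 276.1 at H/3 = 2.867 m; rectangular part P₂ = K_a q H = 22.25 at H/2 = 4.300 m.
ȳ = (P₁·2.867 + P₂·4.300)/(P₁+P₂) = 2.974 m.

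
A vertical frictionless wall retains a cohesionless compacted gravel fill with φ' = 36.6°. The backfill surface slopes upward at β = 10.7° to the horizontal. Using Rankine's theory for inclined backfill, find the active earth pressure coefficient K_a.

0.264

K_a = cos β · (cos β − √(cos²β − cos²φ)) / (cos β + √(cos²β − cos²φ)).
cos β = 0.9826, cos φ = 0.8028, √(cos²β − cos²φ) = 0.5666.
K_a = 0.9826 × (0.9826 − 0.5666)/(0.9826 + 0.5666) = 0.2639.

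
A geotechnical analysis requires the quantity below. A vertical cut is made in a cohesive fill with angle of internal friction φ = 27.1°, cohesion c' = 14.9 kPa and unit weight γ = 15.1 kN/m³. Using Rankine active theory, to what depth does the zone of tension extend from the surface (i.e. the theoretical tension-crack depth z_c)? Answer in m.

3.23 m

K_a = tan²(45° − 27.1°/2) = 0.3741; √K_a = 0.6116.
The active pressure is zero where K_a γ z = 2c√K_a, so z_c = 2c/(γ√K_a) = 2×14.9/(15.1×0.6116) = 3.227 m.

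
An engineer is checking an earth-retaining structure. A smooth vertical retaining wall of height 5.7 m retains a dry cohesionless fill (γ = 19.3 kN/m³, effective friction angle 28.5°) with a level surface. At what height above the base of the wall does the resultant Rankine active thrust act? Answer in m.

1.90 m

K_a = 0.3540.
The pressure distribution is triangular, so the resultant acts at H/3 above the base = 5.7/3 = 1.900 m.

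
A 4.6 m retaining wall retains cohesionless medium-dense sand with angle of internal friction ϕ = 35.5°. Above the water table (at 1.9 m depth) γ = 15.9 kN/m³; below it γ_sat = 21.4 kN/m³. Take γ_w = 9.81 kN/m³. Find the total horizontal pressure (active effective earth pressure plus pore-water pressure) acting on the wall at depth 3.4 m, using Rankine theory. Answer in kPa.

K_a = (1 − sin φ)/(1 + sin φ) = 0.2653.
γ' = 21.4 − 9.81 = 11.59 kN/m³.
Effective vertical stress at 3.4 m: σ'_v = 15.9×1.9 + 11.59×1.50 = 47.59 kPa.
σ'_h = K_a σ'_v = 0.2653 × 47.59 = 12.63 kPa; u = γ_w × 1.50 = 14.71 kPa.
Total σ_h = 12.63 + 14.71 = 27.34 kPa.

27.3 kPa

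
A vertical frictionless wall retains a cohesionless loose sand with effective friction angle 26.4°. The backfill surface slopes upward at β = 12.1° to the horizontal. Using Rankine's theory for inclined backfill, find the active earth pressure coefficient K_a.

0.418

K_a = cos β · (cos β − √(cos²β − cos²φ)) / (cos β + √(cos²β − cos²φ)).
cos β = 0.9778, cos φ = 0.8957, √(cos²β − cos²φ) = 0.3921.
K_a = 0.9778 × (0.9778 − 0.3921)/(0.9778 + 0.3921) = 0.4180.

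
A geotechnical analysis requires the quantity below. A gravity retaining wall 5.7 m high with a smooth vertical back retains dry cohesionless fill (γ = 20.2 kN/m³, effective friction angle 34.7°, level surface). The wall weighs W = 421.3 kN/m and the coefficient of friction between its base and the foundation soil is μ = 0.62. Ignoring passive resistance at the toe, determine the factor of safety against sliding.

K_a = tan²(45° − 34.7°/2) = 0.2745.
P_a = ½K_aγH² = 0.5×0.2745×20.2×5.7² = 90.07 kN/m, acting at H/3 = 1.900 m above the base.
FS_sliding = μW / P_a = 0.62×421.3 / 90.07 = 2.900.

2.90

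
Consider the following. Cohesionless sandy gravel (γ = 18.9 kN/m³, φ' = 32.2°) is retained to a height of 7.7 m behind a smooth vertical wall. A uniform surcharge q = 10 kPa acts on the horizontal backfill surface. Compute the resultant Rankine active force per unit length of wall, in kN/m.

K_a = tan²(45° − φ/2) = 0.3047.
Soil triangle: ½ K_a γ H² = 0.5×0.3047×18.9×7.7² = 170.7 kN/m.
Surcharge rectangle: K_a q H = 0.3047×10×7.7 = 23.46 kN/m.
Total = 170.7 + 23.46 = 194.2 kN/m.

194 kN/m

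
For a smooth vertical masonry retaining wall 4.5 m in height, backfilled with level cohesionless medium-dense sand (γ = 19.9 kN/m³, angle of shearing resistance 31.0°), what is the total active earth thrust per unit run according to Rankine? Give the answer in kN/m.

K_a = tan²(45° − φ/2) = 0.3201.
P_a = ½ K_a γ H² = 0.5 × 0.3201 × 19.9 × 4.5² = 64.50 kN/m.

64.5 kN/m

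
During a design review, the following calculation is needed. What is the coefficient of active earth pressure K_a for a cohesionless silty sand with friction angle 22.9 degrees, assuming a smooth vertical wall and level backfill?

K_a = (1 − sin φ)/(1 + sin φ) = (1 − sin 22.9°)/(1 + sin 22.9°) = 0.4398.

0.440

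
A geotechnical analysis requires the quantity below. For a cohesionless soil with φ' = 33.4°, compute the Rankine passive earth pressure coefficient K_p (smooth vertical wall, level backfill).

3.45

K_p = (1 + sin φ)/(1 − sin φ) = tan²(45° + 33.4°/2) = 3.449.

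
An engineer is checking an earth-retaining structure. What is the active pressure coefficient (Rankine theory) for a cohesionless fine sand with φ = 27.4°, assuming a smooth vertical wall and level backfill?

K_a = (1 − sin φ)/(1 + sin φ) = (1 − sin 27.4°)/(1 + sin 27.4°) = 0.3697.

0.370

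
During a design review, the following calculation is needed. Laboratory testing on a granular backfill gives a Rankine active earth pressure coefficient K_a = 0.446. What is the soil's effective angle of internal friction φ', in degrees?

K_a = tan²(45° − φ/2) ⇒ 45° − φ/2 = arctan(√0.446) = 33.74°.
φ = 2(45° − 33.74°) = 22.53°.

22.5°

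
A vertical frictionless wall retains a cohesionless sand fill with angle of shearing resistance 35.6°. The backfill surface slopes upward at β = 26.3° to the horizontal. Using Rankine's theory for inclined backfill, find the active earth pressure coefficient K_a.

K_a = cos β · (cos β − √(cos²β − cos²φ)) / (cos β + √(cos²β − cos²φ)).
cos β = 0.8965, cos φ = 0.8131, √(cos²β − cos²φ) = 0.3776.
K_a = 0.8965 × (0.8965 − 0.3776)/(0.8965 + 0.3776) = 0.3651.

0.365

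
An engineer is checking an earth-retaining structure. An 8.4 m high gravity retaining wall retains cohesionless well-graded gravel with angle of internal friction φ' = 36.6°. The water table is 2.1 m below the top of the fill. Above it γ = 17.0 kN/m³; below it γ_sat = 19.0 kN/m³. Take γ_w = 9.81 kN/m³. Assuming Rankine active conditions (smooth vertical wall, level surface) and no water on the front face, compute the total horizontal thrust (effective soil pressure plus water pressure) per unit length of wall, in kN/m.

307 kN/m

K_a = tan²(45° − φ/2) = 0.2530.
γ' = 19.0 − 9.81 = 9.190 kN/m³. Depth below WT = 6.3 m.
σ'_h at WT = K_a γ d_w = 9.031 kPa; at base = 9.031 + K_a γ' × 6.3 = 23.68 kPa.
P₁ (0–2.1 m) = ½×9.031×2.1 = 9.482. P₂ (2.1–8.4 m) = ½(9.031+23.68)×6.3 = 103.0.
P_w = ½ γ_w h₂² = 0.5×9.81×6.3² = 194.7. Total = 9.482+103.0+194.7 = 307.2 kN/m.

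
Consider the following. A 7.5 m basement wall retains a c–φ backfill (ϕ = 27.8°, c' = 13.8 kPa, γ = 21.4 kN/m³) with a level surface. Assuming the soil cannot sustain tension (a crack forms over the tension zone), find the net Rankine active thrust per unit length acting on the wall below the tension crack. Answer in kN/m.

K_a = 0.3639; √K_a = 0.6032.
Tension-crack depth z_c = 2c/(γ√K_a) = 2×13.8/(21.4×0.6032) = 2.138 m.
σ_a at base = K_a γ H − 2c√K_a = 0.3639×21.4×7.5 − 2×13.8×0.6032 = 41.76 kPa.
P_a = ½ × 41.76 × (H − z_c) = 0.5×41.76×5.362 = 111.9 kN/m.

112 kN/m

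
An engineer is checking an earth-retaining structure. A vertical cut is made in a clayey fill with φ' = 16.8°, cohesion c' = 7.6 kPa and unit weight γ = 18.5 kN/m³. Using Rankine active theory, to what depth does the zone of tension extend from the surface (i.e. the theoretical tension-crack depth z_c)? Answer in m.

K_a = tan²(45° − 16.8°/2) = 0.5516; √K_a = 0.7427.
The active pressure is zero where K_a γ z = 2c√K_a, so z_c = 2c/(γ√K_a) = 2×7.6/(18.5×0.7427) = 1.106 m.

1.11 m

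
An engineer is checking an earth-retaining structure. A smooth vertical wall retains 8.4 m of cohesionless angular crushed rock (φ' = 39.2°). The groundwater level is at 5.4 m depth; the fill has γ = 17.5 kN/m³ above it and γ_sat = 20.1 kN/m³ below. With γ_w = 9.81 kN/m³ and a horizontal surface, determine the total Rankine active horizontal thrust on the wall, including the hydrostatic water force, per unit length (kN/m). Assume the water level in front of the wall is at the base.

K_a = tan²(45° − φ/2) = 0.2255.
γ' = 20.1 − 9.81 = 10.29 kN/m³. Depth below WT = 3.0 m.
σ'_h at WT = K_a γ d_w = 21.31 kPa; at base = 21.31 + K_a γ' × 3.0 = 28.27 kPa.
P₁ (0–5.4 m) = ½×21.31×5.4 = 57.53. P₂ (5.4–8.4 m) = ½(21.31+28.27)×3.0 = 74.36.
P_w = ½ γ_w h₂² = 0.5×9.81×3.0² = 44.14. Total = 57.53+74.36+44.14 = 176.0 kN/m.

176 kN/m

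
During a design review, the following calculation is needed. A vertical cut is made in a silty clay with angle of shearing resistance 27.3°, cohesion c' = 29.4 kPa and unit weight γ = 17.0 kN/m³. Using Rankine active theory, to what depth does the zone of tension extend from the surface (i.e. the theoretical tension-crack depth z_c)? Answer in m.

K_a = tan²(45° − 27.3°/2) = 0.3711; √K_a = 0.6092.
The active pressure is zero where K_a γ z = 2c√K_a, so z_c = 2c/(γ√K_a) = 2×29.4/(17.0×0.6092) = 5.678 m.

5.68 m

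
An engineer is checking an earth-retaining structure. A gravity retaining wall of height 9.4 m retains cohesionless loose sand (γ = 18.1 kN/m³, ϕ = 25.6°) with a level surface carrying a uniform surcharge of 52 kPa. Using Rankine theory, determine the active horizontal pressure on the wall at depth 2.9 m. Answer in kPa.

41.4 kPa

K_a = (1 − sin φ)/(1 + sin φ) = 0.3966.
σ_v = γz + q = 18.1 × 2.9 + 52 = 104.5 kPa.
σ_h = K_a σ_v = 0.3966 × 104.5 = 41.44 kPa.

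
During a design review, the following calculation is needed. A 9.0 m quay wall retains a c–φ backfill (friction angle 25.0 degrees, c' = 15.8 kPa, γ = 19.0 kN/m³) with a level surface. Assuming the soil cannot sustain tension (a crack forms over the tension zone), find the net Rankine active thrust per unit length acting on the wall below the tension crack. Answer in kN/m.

157 kN/m

K_a = 0.4059; √K_a = 0.6371.
Tension-crack depth z_c = 2c/(γ√K_a) = 2×15.8/(19.0×0.6371) = 2.611 m.
σ_a at base = K_a γ H − 2c√K_a = 0.4059×19.0×9.0 − 2×15.8×0.6371 = 49.27 kPa.
P_a = ½ × 49.27 × (H − z_c) = 0.5×49.27×6.389 = 157.4 kN/m.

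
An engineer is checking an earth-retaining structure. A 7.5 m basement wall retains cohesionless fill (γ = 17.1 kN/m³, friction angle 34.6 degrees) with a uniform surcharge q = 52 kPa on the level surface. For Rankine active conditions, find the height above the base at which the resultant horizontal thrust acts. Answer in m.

3.06 m

K_a = 0.2756.
Triangular part P₁ = ½K_aγH² = 132.6 at H/3 = 2.500 m; rectangular part P₂ = K_a q H = 107.5 at H/2 = 3.750 m.
ȳ = (P₁·2.500 + P₂·3.750)/(P₁+P₂) = 3.060 m.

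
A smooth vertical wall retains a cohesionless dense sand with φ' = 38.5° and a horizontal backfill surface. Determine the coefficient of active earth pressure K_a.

0.233

K_a = (1 − sin φ)/(1 + sin φ) = (1 − sin 38.5°)/(1 + sin 38.5°) = 0.2327.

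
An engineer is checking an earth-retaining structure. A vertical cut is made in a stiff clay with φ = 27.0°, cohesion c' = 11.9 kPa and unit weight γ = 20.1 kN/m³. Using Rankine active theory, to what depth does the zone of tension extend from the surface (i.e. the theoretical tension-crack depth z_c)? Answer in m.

1.93 m

K_a = tan²(45° − 27.0°/2) = 0.3755; √K_a = 0.6128.
The active pressure is zero where K_a γ z = 2c√K_a, so z_c = 2c/(γ√K_a) = 2×11.9/(20.1×0.6128) = 1.932 m.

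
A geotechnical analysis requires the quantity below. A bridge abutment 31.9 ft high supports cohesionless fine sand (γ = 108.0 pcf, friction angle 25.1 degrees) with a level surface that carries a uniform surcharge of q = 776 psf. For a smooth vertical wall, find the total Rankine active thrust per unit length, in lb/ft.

K_a = tan²(45° − φ/2) = 0.4043.
Soil triangle: ½ K_a γ H² = 0.5×0.4043×108.0×31.9² = 22220 lb/ft.
Surcharge rectangle: K_a q H = 0.4043×776×31.9 = 10010 lb/ft.
Total = 22220 + 10010 = 32220 lb/ft.

32200 lb/ft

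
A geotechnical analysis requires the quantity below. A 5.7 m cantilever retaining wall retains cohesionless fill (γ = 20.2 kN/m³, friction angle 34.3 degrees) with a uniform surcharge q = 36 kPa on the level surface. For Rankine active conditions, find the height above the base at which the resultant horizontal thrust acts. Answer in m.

2.27 m

K_a = 0.2792.
Triangular part P₁ = ½K_aγH² = 91.61 at H/3 = 1.900 m; rectangular part P₂ = K_a q H = 57.28 at H/2 = 2.850 m.
ȳ = (P₁·1.900 + P₂·2.850)/(P₁+P₂) = 2.266 m.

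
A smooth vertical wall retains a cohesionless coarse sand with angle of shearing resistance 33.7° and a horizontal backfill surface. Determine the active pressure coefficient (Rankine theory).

0.286

K_a = (1 − sin φ)/(1 + sin φ) = (1 − sin 33.7°)/(1 + sin 33.7°) = 0.2863.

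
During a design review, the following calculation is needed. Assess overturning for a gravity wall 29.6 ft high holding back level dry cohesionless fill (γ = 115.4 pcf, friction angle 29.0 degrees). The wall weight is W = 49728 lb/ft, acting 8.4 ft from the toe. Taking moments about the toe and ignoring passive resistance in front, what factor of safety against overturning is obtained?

K_a = tan²(45° − 29.0°/2) = 0.3470.
P_a = ½K_aγH² = 0.5×0.3470×115.4×29.6² = 17540 lb/ft, acting at H/3 = 9.867 ft above the base.
Overturning moment M_o = P_a × H/3 = 17540 × 9.867 = 173100.
Resisting moment M_r = W × 8.4 = 49728 × 8.4 = 417700.
FS_overturning = M_r/M_o = 417700/173100 = 2.414.

2.41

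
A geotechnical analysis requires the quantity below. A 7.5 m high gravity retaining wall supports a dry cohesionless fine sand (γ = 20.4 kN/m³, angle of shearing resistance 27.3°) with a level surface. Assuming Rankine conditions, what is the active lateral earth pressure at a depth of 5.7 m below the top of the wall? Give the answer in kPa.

43.2 kPa

K_a = (1 − sin φ)/(1 + sin φ) = 0.3711.
σ_h = K_a γ z = 0.3711 × 20.4 × 5.7 = 43.16 kPa.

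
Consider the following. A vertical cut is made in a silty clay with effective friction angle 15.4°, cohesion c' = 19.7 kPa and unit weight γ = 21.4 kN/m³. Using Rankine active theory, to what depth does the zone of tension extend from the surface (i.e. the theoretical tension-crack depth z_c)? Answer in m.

K_a = tan²(45° − 15.4°/2) = 0.5803; √K_a = 0.7618.
The active pressure is zero where K_a γ z = 2c√K_a, so z_c = 2c/(γ√K_a) = 2×19.7/(21.4×0.7618) = 2.417 m.

2.42 m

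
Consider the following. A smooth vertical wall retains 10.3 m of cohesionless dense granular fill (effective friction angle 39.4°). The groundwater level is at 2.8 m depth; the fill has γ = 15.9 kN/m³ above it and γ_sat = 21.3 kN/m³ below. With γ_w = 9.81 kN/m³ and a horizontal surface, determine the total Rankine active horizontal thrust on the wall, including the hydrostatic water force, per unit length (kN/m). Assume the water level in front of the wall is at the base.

437 kN/m

K_a = tan²(45° − φ/2) = 0.2234.
γ' = 21.3 − 9.81 = 11.49 kN/m³. Depth below WT = 7.5 m.
σ'_h at WT = K_a γ d_w = 9.948 kPa; at base = 9.948 + K_a γ' × 7.5 = 29.20 kPa.
P₁ (0–2.8 m) = ½×9.948×2.8 = 13.93. P₂ (2.8–10.3 m) = ½(9.948+29.20)×7.5 = 146.8.
P_w = ½ γ_w h₂² = 0.5×9.81×7.5² = 275.9. Total = 13.93+146.8+275.9 = 436.6 kN/m.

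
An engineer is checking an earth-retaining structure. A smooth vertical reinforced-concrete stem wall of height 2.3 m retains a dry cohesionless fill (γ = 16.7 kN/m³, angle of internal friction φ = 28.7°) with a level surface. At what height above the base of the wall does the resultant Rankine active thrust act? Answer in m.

K_a = 0.3511.
The pressure distribution is triangular, so the resultant acts at H/3 above the base = 2.3/3 = 0.7667 m.

0.767 m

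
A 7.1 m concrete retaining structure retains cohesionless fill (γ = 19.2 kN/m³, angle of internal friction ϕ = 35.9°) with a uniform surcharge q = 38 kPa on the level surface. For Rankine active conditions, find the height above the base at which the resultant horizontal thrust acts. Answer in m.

K_a = 0.2607.
Triangular part P₁ = ½K_aγH² = 126.2 at H/3 = 2.367 m; rectangular part P₂ = K_a q H = 70.35 at H/2 = 3.550 m.
ȳ = (P₁·2.367 + P₂·3.550)/(P₁+P₂) = 2.790 m.

2.79 m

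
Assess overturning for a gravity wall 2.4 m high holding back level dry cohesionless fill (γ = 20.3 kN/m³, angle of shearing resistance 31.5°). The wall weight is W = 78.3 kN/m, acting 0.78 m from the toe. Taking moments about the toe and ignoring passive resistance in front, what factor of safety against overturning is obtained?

K_a = tan²(45° − 31.5°/2) = 0.3136.
P_a = ½K_aγH² = 0.5×0.3136×20.3×2.4² = 18.34 kN/m, acting at H/3 = 0.8000 m above the base.
Overturning moment M_o = P_a × H/3 = 18.34 × 0.8000 = 14.67.
Resisting moment M_r = W × 0.78 = 78.3 × 0.78 = 61.07.
FS_overturning = M_r/M_o = 61.07/14.67 = 4.164.

4.16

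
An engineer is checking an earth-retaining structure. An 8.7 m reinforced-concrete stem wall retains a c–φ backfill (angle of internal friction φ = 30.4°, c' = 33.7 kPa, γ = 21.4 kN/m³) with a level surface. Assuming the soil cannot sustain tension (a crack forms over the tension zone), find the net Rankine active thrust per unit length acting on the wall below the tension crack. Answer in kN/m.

K_a = 0.3280; √K_a = 0.5727.
Tension-crack depth z_c = 2c/(γ√K_a) = 2×33.7/(21.4×0.5727) = 5.499 m.
σ_a at base = K_a γ H − 2c√K_a = 0.3280×21.4×8.7 − 2×33.7×0.5727 = 22.47 kPa.
P_a = ½ × 22.47 × (H − z_c) = 0.5×22.47×3.201 = 35.95 kN/m.

36.0 kN/m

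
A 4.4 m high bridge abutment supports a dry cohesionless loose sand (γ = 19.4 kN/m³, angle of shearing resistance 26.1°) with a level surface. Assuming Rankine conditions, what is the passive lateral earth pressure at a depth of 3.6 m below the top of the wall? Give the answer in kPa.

180 kPa

K_p = (1 + sin φ)/(1 − sin φ) = 2.571.
σ_h = K_p γ z = 2.571 × 19.4 × 3.6 = 179.6 kPa.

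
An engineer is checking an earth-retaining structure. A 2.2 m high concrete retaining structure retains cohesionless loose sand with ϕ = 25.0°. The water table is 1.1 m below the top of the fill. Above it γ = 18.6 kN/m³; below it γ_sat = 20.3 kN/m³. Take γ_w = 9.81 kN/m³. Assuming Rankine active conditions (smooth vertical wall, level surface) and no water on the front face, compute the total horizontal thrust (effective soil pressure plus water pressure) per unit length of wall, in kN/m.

K_a = tan²(45° − φ/2) = 0.4059.
γ' = 20.3 − 9.81 = 10.49 kN/m³. Depth below WT = 1.1 m.
σ'_h at WT = K_a γ d_w = 8.304 kPa; at base = 8.304 + K_a γ' × 1.1 = 12.99 kPa.
P₁ (0–1.1 m) = ½×8.304×1.1 = 4.567. P₂ (1.1–2.2 m) = ½(8.304+12.99)×1.1 = 11.71.
P_w = ½ γ_w h₂² = 0.5×9.81×1.1² = 5.935. Total = 4.567+11.71+5.935 = 22.21 kN/m.

22.2 kN/m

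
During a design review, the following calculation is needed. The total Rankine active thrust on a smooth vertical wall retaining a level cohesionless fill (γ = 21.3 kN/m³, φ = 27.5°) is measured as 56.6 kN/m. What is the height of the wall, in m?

3.80 m

K_a = 0.3682. P_a = ½ K_a γ H² ⇒ H = √(2P_a/(K_a γ)).
H = √(2×56.6/(0.3682×21.3)) = 3.799 m.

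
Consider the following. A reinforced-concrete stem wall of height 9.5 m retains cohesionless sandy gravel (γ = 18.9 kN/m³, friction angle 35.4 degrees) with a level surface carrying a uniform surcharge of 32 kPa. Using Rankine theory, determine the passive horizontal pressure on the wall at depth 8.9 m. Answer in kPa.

K_p = (1 + sin φ)/(1 − sin φ) = 3.754.
σ_v = γz + q = 18.9 × 8.9 + 32 = 200.2 kPa.
σ_h = K_p σ_v = 3.754 × 200.2 = 751.5 kPa.

752 kPa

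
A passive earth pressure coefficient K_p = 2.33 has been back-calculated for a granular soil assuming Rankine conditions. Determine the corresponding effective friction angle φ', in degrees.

23.5°

K_p = (1+sin φ)/(1−sin φ) ⇒ sin φ = (K_p − 1)/(K_p + 1) = 0.3994.
φ = arcsin(0.3994) = 23.54°.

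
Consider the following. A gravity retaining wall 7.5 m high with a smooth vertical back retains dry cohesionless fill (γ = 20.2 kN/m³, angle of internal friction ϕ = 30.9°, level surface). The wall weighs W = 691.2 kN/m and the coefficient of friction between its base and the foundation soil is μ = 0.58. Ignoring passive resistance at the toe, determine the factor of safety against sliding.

K_a = tan²(45° − 30.9°/2) = 0.3214.
P_a = ½K_aγH² = 0.5×0.3214×20.2×7.5² = 182.6 kN/m, acting at H/3 = 2.500 m above the base.
FS_sliding = μW / P_a = 0.58×691.2 / 182.6 = 2.196.

2.20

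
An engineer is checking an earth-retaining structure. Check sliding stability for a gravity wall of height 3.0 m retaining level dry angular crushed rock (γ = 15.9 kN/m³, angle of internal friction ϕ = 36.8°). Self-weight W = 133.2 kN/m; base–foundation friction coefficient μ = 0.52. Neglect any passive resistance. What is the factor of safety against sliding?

3.86

K_a = tan²(45° − 36.8°/2) = 0.2508.
P_a = ½K_aγH² = 0.5×0.2508×15.9×3.0² = 17.94 kN/m, acting at H/3 = 1.000 m above the base.
FS_sliding = μW / P_a = 0.52×133.2 / 17.94 = 3.860.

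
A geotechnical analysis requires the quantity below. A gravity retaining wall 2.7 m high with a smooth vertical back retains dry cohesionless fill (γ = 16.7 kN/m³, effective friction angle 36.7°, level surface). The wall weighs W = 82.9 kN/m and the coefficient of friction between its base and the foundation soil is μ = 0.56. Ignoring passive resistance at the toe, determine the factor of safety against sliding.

K_a = tan²(45° − 36.7°/2) = 0.2519.
P_a = ½K_aγH² = 0.5×0.2519×16.7×2.7² = 15.33 kN/m, acting at H/3 = 0.9000 m above the base.
FS_sliding = μW / P_a = 0.56×82.9 / 15.33 = 3.028.

3.03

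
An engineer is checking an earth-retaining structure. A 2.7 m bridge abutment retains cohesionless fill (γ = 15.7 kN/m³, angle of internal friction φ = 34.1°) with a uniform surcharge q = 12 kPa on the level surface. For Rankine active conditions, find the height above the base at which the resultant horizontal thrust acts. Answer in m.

1.06 m

K_a = 0.2815.
Triangular part P₁ = ½K_aγH² = 16.11 at H/3 = 0.9000 m; rectangular part P₂ = K_a q H = 9.121 at H/2 = 1.350 m.
ȳ = (P₁·0.9000 + P₂·1.350)/(P₁+P₂) = 1.063 m.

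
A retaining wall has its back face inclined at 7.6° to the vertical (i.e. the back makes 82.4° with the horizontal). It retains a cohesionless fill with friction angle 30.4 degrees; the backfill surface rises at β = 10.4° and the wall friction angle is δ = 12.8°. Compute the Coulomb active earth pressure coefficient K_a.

K_a = sin²(α+φ) / [sin²α · sin(α−δ) · (1 + √{sin(φ+δ)sin(φ−β) / (sin(α−δ)sin(α+β))})²].
With α = 82.4°, φ = 30.4°, δ = 12.8°, β = 10.4°: K_a = 0.4101.

0.410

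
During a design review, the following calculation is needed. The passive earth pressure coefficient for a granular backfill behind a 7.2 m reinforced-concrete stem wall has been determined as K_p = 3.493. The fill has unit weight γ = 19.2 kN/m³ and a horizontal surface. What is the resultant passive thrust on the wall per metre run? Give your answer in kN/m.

1740 kN/m

P = ½ K_p γ H² = 0.5 × 3.493 × 19.2 × 7.2² = 1738 kN/m.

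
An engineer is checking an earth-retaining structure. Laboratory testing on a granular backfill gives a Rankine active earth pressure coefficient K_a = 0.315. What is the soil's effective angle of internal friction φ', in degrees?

31.4°

K_a = tan²(45° − φ/2) ⇒ 45° − φ/2 = arctan(√0.315) = 29.30°.
φ = 2(45° − 29.30°) = 31.39°.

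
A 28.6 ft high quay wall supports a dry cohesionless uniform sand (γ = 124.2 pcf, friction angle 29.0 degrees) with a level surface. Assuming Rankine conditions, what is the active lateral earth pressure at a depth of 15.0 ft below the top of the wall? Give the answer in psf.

646 psf

K_a = (1 − sin φ)/(1 + sin φ) = 0.3470.
σ_h = K_a γ z = 0.3470 × 124.2 × 15.0 = 646.4 psf.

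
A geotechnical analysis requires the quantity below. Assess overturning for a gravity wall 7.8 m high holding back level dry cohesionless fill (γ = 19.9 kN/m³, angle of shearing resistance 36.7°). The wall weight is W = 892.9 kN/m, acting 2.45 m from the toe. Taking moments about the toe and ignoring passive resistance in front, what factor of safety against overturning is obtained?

5.52

K_a = tan²(45° − 36.7°/2) = 0.2519.
P_a = ½K_aγH² = 0.5×0.2519×19.9×7.8² = 152.5 kN/m, acting at H/3 = 2.600 m above the base.
Overturning moment M_o = P_a × H/3 = 152.5 × 2.600 = 396.4.
Resisting moment M_r = W × 2.45 = 892.9 × 2.45 = 2188.
FS_overturning = M_r/M_o = 2188/396.4 = 5.519.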